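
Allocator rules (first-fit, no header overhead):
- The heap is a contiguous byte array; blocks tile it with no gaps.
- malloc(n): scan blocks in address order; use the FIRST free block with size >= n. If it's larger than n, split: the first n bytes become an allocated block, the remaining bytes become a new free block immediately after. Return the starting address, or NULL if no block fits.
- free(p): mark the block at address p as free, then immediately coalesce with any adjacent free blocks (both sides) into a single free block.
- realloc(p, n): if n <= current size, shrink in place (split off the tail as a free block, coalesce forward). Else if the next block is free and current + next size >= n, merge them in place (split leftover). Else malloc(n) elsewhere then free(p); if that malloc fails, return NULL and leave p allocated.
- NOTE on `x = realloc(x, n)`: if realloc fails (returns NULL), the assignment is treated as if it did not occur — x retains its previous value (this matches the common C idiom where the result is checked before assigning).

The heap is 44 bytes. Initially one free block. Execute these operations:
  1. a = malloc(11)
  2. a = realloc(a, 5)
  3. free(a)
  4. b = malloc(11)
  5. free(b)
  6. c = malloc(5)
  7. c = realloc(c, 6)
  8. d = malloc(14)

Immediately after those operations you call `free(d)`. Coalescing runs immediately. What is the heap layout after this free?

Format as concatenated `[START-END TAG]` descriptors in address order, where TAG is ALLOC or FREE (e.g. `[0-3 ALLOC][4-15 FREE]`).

Op 1: a = malloc(11) -> a = 0; heap: [0-10 ALLOC][11-43 FREE]
Op 2: a = realloc(a, 5) -> a = 0; heap: [0-4 ALLOC][5-43 FREE]
Op 3: free(a) -> (freed a); heap: [0-43 FREE]
Op 4: b = malloc(11) -> b = 0; heap: [0-10 ALLOC][11-43 FREE]
Op 5: free(b) -> (freed b); heap: [0-43 FREE]
Op 6: c = malloc(5) -> c = 0; heap: [0-4 ALLOC][5-43 FREE]
Op 7: c = realloc(c, 6) -> c = 0; heap: [0-5 ALLOC][6-43 FREE]
Op 8: d = malloc(14) -> d = 6; heap: [0-5 ALLOC][6-19 ALLOC][20-43 FREE]
free(d): d = 6 -> block [6-19 ALLOC]; mark free, coalesce with adjacent free neighbors -> [0-5 ALLOC][6-43 FREE]

Answer: [0-5 ALLOC][6-43 FREE]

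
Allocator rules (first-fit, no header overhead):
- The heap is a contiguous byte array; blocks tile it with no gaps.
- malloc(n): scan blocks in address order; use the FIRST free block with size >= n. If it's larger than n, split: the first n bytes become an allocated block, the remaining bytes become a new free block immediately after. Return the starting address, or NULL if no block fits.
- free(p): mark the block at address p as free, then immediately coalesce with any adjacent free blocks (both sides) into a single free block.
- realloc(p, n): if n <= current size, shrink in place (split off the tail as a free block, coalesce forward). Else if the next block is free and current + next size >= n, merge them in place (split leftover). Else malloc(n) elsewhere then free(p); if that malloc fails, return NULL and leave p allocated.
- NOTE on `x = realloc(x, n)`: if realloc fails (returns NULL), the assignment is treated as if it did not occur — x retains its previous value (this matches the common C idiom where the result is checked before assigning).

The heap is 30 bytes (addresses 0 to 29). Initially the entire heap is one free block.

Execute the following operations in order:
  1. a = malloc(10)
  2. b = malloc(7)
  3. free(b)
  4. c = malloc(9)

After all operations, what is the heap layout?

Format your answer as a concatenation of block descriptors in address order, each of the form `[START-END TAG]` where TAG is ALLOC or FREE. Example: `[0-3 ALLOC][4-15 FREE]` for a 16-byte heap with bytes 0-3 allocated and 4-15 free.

Op 1: a = malloc(10) -> a = 0; heap: [0-9 ALLOC][10-29 FREE]
Op 2: b = malloc(7) -> b = 10; heap: [0-9 ALLOC][10-16 ALLOC][17-29 FREE]
Op 3: free(b) -> (freed b); heap: [0-9 ALLOC][10-29 FREE]
Op 4: c = malloc(9) -> c = 10; heap: [0-9 ALLOC][10-18 ALLOC][19-29 FREE]

Answer: [0-9 ALLOC][10-18 ALLOC][19-29 FREE]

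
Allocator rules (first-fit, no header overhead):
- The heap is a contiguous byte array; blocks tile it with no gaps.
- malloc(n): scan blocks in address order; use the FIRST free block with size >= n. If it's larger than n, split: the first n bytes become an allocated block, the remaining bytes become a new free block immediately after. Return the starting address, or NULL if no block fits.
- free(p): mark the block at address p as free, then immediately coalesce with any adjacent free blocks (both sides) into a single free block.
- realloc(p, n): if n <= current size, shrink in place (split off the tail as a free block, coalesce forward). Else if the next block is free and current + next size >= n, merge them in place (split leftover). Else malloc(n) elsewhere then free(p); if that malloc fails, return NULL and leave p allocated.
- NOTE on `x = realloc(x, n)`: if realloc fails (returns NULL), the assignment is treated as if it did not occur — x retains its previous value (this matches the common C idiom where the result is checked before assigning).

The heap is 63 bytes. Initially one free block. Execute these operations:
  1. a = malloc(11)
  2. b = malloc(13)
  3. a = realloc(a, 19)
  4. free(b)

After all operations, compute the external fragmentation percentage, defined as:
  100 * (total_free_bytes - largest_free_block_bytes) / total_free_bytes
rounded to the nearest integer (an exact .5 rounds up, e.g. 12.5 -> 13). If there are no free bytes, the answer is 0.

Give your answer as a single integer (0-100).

Op 1: a = malloc(11) -> a = 0; heap: [0-10 ALLOC][11-62 FREE]
Op 2: b = malloc(13) -> b = 11; heap: [0-10 ALLOC][11-23 ALLOC][24-62 FREE]
Op 3: a = realloc(a, 19) -> a = 24; heap: [0-10 FREE][11-23 ALLOC][24-42 ALLOC][43-62 FREE]
Op 4: free(b) -> (freed b); heap: [0-23 FREE][24-42 ALLOC][43-62 FREE]
Free blocks: [24 20] total_free=44 largest=24 -> 100*(44-24)/44 = 2000/44 ≈ 45.455 -> rounds to 45

Answer: 45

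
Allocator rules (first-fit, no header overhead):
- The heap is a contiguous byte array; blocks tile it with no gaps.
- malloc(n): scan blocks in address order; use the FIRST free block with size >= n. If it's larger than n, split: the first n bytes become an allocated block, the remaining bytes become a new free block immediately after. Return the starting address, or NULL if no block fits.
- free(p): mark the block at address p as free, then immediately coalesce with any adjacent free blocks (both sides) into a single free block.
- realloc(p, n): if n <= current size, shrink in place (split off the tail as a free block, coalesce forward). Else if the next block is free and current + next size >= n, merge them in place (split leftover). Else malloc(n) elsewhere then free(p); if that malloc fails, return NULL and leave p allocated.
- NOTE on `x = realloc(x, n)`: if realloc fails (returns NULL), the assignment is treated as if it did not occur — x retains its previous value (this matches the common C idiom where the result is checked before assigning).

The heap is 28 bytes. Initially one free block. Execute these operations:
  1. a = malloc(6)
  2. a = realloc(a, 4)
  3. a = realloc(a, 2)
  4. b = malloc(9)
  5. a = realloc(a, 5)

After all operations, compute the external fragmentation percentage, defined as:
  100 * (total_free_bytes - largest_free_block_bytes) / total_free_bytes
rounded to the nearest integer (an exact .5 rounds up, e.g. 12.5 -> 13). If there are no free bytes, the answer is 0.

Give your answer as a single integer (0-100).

Op 1: a = malloc(6) -> a = 0; heap: [0-5 ALLOC][6-27 FREE]
Op 2: a = realloc(a, 4) -> a = 0; heap: [0-3 ALLOC][4-27 FREE]
Op 3: a = realloc(a, 2) -> a = 0; heap: [0-1 ALLOC][2-27 FREE]
Op 4: b = malloc(9) -> b = 2; heap: [0-1 ALLOC][2-10 ALLOC][11-27 FREE]
Op 5: a = realloc(a, 5) -> a = 11; heap: [0-1 FREE][2-10 ALLOC][11-15 ALLOC][16-27 FREE]
Free blocks: [2 12] total_free=14 largest=12 -> 100*(14-12)/14 = 200/14 ≈ 14.286 -> rounds to 14

Answer: 14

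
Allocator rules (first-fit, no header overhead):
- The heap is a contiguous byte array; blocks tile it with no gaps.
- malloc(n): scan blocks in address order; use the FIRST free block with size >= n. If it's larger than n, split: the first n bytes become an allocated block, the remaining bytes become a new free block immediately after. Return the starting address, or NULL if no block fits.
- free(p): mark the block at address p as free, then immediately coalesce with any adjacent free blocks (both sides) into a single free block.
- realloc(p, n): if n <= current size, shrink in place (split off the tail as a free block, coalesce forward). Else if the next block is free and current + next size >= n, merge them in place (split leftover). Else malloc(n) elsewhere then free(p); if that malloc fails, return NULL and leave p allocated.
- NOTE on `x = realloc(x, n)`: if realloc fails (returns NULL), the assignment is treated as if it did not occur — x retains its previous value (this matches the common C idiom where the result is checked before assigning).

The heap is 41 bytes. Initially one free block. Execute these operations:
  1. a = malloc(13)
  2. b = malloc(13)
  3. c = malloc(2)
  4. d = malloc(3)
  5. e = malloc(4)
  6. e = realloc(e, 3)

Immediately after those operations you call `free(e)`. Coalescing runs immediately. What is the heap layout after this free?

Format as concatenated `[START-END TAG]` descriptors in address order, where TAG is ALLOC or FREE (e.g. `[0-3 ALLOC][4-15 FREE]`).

Op 1: a = malloc(13) -> a = 0; heap: [0-12 ALLOC][13-40 FREE]
Op 2: b = malloc(13) -> b = 13; heap: [0-12 ALLOC][13-25 ALLOC][26-40 FREE]
Op 3: c = malloc(2) -> c = 26; heap: [0-12 ALLOC][13-25 ALLOC][26-27 ALLOC][28-40 FREE]
Op 4: d = malloc(3) -> d = 28; heap: [0-12 ALLOC][13-25 ALLOC][26-27 ALLOC][28-30 ALLOC][31-40 FREE]
Op 5: e = malloc(4) -> e = 31; heap: [0-12 ALLOC][13-25 ALLOC][26-27 ALLOC][28-30 ALLOC][31-34 ALLOC][35-40 FREE]
Op 6: e = realloc(e, 3) -> e = 31; heap: [0-12 ALLOC][13-25 ALLOC][26-27 ALLOC][28-30 ALLOC][31-33 ALLOC][34-40 FREE]
free(e): e = 31 -> block [31-33 ALLOC]; mark free, coalesce with adjacent free neighbors -> [0-12 ALLOC][13-25 ALLOC][26-27 ALLOC][28-30 ALLOC][31-40 FREE]

Answer: [0-12 ALLOC][13-25 ALLOC][26-27 ALLOC][28-30 ALLOC][31-40 FREE]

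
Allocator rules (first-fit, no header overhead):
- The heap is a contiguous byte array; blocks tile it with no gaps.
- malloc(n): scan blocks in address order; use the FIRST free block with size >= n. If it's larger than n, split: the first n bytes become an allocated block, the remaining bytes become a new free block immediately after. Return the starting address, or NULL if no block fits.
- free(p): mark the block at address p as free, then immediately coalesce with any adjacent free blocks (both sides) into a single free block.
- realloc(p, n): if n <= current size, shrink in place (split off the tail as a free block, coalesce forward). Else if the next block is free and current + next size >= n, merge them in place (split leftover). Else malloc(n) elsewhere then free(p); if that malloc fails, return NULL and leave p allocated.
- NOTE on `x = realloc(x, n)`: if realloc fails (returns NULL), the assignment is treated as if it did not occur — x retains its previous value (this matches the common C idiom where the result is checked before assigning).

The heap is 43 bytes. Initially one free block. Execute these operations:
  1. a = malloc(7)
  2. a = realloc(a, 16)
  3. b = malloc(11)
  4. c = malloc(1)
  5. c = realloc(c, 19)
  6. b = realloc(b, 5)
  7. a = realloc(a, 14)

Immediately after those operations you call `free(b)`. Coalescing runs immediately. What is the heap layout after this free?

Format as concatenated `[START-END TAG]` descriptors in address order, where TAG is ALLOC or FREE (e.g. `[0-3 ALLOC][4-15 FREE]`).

Op 1: a = malloc(7) -> a = 0; heap: [0-6 ALLOC][7-42 FREE]
Op 2: a = realloc(a, 16) -> a = 0; heap: [0-15 ALLOC][16-42 FREE]
Op 3: b = malloc(11) -> b = 16; heap: [0-15 ALLOC][16-26 ALLOC][27-42 FREE]
Op 4: c = malloc(1) -> c = 27; heap: [0-15 ALLOC][16-26 ALLOC][27-27 ALLOC][28-42 FREE]
Op 5: c = realloc(c, 19) -> NULL (c unchanged); heap: [0-15 ALLOC][16-26 ALLOC][27-27 ALLOC][28-42 FREE]
Op 6: b = realloc(b, 5) -> b = 16; heap: [0-15 ALLOC][16-20 ALLOC][21-26 FREE][27-27 ALLOC][28-42 FREE]
Op 7: a = realloc(a, 14) -> a = 0; heap: [0-13 ALLOC][14-15 FREE][16-20 ALLOC][21-26 FREE][27-27 ALLOC][28-42 FREE]
free(b): b = 16 -> block [16-20 ALLOC]; mark free, coalesce with adjacent free neighbors -> [0-13 ALLOC][14-26 FREE][27-27 ALLOC][28-42 FREE]

Answer: [0-13 ALLOC][14-26 FREE][27-27 ALLOC][28-42 FREE]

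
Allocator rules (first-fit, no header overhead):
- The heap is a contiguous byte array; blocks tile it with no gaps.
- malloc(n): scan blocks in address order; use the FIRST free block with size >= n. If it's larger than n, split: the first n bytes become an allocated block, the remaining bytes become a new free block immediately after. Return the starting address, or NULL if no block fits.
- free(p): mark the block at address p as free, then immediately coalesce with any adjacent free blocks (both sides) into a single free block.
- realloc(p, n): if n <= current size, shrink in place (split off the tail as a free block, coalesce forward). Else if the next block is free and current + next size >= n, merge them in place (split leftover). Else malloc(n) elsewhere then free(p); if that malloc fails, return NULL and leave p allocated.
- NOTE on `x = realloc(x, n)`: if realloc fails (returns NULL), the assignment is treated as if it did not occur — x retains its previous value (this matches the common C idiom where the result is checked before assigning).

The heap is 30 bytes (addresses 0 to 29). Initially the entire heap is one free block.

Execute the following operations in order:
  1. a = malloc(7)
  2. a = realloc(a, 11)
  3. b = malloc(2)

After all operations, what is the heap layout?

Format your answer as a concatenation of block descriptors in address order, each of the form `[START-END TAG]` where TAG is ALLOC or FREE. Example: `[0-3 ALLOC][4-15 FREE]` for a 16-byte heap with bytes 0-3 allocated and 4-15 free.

Answer: [0-10 ALLOC][11-12 ALLOC][13-29 FREE]

Derivation:
Op 1: a = malloc(7) -> a = 0; heap: [0-6 ALLOC][7-29 FREE]
Op 2: a = realloc(a, 11) -> a = 0; heap: [0-10 ALLOC][11-29 FREE]
Op 3: b = malloc(2) -> b = 11; heap: [0-10 ALLOC][11-12 ALLOC][13-29 FREE]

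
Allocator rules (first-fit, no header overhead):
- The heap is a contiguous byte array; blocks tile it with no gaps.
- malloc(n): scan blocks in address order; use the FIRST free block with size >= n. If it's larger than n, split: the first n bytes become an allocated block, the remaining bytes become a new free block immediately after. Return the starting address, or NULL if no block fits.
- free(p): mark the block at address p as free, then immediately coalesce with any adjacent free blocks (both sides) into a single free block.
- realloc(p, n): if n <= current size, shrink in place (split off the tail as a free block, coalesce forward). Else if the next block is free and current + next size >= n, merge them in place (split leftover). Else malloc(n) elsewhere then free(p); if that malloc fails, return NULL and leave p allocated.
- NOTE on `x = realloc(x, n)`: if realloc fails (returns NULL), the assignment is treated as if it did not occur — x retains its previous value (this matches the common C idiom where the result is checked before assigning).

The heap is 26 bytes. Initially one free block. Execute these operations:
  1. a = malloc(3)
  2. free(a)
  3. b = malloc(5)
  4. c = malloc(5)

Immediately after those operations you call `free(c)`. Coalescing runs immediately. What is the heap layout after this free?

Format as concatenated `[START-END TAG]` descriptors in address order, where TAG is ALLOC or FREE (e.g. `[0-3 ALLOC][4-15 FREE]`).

Op 1: a = malloc(3) -> a = 0; heap: [0-2 ALLOC][3-25 FREE]
Op 2: free(a) -> (freed a); heap: [0-25 FREE]
Op 3: b = malloc(5) -> b = 0; heap: [0-4 ALLOC][5-25 FREE]
Op 4: c = malloc(5) -> c = 5; heap: [0-4 ALLOC][5-9 ALLOC][10-25 FREE]
free(c): c = 5 -> block [5-9 ALLOC]; mark free, coalesce with adjacent free neighbors -> [0-4 ALLOC][5-25 FREE]

Answer: [0-4 ALLOC][5-25 FREE]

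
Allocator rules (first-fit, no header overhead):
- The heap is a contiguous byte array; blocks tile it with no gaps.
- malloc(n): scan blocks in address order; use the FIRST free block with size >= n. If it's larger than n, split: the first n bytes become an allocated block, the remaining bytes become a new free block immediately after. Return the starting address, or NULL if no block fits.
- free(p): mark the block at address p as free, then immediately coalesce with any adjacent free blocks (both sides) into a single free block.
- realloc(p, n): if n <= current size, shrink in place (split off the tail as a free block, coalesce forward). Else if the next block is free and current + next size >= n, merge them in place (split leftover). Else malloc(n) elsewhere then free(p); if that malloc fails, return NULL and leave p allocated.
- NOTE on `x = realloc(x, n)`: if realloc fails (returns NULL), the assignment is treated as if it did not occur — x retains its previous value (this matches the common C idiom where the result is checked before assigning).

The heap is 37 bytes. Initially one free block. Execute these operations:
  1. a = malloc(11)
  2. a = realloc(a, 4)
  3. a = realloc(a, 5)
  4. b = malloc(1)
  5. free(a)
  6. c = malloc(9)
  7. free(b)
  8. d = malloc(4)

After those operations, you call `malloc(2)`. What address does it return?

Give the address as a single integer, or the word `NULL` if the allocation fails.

Op 1: a = malloc(11) -> a = 0; heap: [0-10 ALLOC][11-36 FREE]
Op 2: a = realloc(a, 4) -> a = 0; heap: [0-3 ALLOC][4-36 FREE]
Op 3: a = realloc(a, 5) -> a = 0; heap: [0-4 ALLOC][5-36 FREE]
Op 4: b = malloc(1) -> b = 5; heap: [0-4 ALLOC][5-5 ALLOC][6-36 FREE]
Op 5: free(a) -> (freed a); heap: [0-4 FREE][5-5 ALLOC][6-36 FREE]
Op 6: c = malloc(9) -> c = 6; heap: [0-4 FREE][5-5 ALLOC][6-14 ALLOC][15-36 FREE]
Op 7: free(b) -> (freed b); heap: [0-5 FREE][6-14 ALLOC][15-36 FREE]
Op 8: d = malloc(4) -> d = 0; heap: [0-3 ALLOC][4-5 FREE][6-14 ALLOC][15-36 FREE]
malloc(2): first-fit scan over [0-3 ALLOC][4-5 FREE][6-14 ALLOC][15-36 FREE] -> 4

Answer: 4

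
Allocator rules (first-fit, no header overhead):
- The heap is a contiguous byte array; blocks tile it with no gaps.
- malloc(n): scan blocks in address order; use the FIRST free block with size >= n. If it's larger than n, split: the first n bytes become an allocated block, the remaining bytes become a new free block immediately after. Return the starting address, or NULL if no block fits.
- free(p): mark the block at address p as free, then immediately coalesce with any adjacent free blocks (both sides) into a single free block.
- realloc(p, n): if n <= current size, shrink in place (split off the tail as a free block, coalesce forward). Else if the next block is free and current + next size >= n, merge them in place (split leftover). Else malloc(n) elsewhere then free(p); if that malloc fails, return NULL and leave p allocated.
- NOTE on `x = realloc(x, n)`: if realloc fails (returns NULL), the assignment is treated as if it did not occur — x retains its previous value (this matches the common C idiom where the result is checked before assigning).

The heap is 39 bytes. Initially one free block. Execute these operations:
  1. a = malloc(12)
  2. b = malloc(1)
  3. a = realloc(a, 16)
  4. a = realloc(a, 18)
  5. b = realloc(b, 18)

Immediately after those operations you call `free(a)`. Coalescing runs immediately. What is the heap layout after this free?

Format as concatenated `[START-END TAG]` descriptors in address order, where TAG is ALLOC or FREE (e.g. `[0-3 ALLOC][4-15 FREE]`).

Op 1: a = malloc(12) -> a = 0; heap: [0-11 ALLOC][12-38 FREE]
Op 2: b = malloc(1) -> b = 12; heap: [0-11 ALLOC][12-12 ALLOC][13-38 FREE]
Op 3: a = realloc(a, 16) -> a = 13; heap: [0-11 FREE][12-12 ALLOC][13-28 ALLOC][29-38 FREE]
Op 4: a = realloc(a, 18) -> a = 13; heap: [0-11 FREE][12-12 ALLOC][13-30 ALLOC][31-38 FREE]
Op 5: b = realloc(b, 18) -> NULL (b unchanged); heap: [0-11 FREE][12-12 ALLOC][13-30 ALLOC][31-38 FREE]
free(a): a = 13 -> block [13-30 ALLOC]; mark free, coalesce with adjacent free neighbors -> [0-11 FREE][12-12 ALLOC][13-38 FREE]

Answer: [0-11 FREE][12-12 ALLOC][13-38 FREE]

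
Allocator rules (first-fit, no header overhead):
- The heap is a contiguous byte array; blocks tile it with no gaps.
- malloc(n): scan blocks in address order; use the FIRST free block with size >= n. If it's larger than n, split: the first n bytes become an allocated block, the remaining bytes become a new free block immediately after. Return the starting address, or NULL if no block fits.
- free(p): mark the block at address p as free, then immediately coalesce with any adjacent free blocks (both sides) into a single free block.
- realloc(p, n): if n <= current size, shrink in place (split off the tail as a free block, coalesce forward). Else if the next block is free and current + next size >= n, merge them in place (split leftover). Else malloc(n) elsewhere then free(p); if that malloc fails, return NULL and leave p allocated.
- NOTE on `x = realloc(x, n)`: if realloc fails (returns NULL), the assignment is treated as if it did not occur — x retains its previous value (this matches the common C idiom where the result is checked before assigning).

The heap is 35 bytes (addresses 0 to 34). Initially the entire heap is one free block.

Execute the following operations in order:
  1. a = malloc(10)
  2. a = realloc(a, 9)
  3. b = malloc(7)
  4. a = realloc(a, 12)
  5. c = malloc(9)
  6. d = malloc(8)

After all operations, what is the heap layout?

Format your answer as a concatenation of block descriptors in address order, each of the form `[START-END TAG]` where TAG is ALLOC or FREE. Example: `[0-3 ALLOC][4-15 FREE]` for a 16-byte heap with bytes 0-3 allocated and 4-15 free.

Op 1: a = malloc(10) -> a = 0; heap: [0-9 ALLOC][10-34 FREE]
Op 2: a = realloc(a, 9) -> a = 0; heap: [0-8 ALLOC][9-34 FREE]
Op 3: b = malloc(7) -> b = 9; heap: [0-8 ALLOC][9-15 ALLOC][16-34 FREE]
Op 4: a = realloc(a, 12) -> a = 16; heap: [0-8 FREE][9-15 ALLOC][16-27 ALLOC][28-34 FREE]
Op 5: c = malloc(9) -> c = 0; heap: [0-8 ALLOC][9-15 ALLOC][16-27 ALLOC][28-34 FREE]
Op 6: d = malloc(8) -> d = NULL; heap: [0-8 ALLOC][9-15 ALLOC][16-27 ALLOC][28-34 FREE]

Answer: [0-8 ALLOC][9-15 ALLOC][16-27 ALLOC][28-34 FREE]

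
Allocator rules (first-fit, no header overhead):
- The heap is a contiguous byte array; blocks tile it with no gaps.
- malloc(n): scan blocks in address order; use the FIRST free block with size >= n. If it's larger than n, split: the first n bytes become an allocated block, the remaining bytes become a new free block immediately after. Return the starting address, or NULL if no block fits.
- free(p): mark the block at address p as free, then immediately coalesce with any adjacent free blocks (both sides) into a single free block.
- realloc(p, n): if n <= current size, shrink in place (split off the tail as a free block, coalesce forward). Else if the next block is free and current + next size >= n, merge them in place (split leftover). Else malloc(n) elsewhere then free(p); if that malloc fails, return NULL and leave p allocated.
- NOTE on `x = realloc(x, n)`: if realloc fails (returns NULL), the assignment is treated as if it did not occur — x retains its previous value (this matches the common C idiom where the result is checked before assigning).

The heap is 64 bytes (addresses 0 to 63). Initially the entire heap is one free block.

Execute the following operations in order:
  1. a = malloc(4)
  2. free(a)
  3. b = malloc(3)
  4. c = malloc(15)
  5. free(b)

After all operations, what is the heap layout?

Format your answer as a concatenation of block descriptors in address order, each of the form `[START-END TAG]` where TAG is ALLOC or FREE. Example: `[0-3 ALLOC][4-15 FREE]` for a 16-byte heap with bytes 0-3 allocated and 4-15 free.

Op 1: a = malloc(4) -> a = 0; heap: [0-3 ALLOC][4-63 FREE]
Op 2: free(a) -> (freed a); heap: [0-63 FREE]
Op 3: b = malloc(3) -> b = 0; heap: [0-2 ALLOC][3-63 FREE]
Op 4: c = malloc(15) -> c = 3; heap: [0-2 ALLOC][3-17 ALLOC][18-63 FREE]
Op 5: free(b) -> (freed b); heap: [0-2 FREE][3-17 ALLOC][18-63 FREE]

Answer: [0-2 FREE][3-17 ALLOC][18-63 FREE]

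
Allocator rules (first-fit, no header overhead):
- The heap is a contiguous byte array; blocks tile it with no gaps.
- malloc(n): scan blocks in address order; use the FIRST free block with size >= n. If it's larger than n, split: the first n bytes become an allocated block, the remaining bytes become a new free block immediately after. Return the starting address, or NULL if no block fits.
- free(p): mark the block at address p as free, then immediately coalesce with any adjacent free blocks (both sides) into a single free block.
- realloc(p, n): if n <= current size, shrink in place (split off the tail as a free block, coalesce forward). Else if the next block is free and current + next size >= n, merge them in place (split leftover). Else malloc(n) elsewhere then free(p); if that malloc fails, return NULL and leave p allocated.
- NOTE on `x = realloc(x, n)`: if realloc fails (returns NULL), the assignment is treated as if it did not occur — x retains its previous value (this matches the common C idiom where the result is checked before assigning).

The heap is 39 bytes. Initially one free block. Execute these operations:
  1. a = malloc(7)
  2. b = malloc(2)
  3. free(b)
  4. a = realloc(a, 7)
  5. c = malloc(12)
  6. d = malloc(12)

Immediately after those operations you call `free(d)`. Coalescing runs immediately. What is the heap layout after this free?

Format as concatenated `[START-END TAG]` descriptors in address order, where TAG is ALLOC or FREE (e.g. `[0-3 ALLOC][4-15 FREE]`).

Answer: [0-6 ALLOC][7-18 ALLOC][19-38 FREE]

Derivation:
Op 1: a = malloc(7) -> a = 0; heap: [0-6 ALLOC][7-38 FREE]
Op 2: b = malloc(2) -> b = 7; heap: [0-6 ALLOC][7-8 ALLOC][9-38 FREE]
Op 3: free(b) -> (freed b); heap: [0-6 ALLOC][7-38 FREE]
Op 4: a = realloc(a, 7) -> a = 0; heap: [0-6 ALLOC][7-38 FREE]
Op 5: c = malloc(12) -> c = 7; heap: [0-6 ALLOC][7-18 ALLOC][19-38 FREE]
Op 6: d = malloc(12) -> d = 19; heap: [0-6 ALLOC][7-18 ALLOC][19-30 ALLOC][31-38 FREE]
free(d): d = 19 -> block [19-30 ALLOC]; mark free, coalesce with adjacent free neighbors -> [0-6 ALLOC][7-18 ALLOC][19-38 FREE]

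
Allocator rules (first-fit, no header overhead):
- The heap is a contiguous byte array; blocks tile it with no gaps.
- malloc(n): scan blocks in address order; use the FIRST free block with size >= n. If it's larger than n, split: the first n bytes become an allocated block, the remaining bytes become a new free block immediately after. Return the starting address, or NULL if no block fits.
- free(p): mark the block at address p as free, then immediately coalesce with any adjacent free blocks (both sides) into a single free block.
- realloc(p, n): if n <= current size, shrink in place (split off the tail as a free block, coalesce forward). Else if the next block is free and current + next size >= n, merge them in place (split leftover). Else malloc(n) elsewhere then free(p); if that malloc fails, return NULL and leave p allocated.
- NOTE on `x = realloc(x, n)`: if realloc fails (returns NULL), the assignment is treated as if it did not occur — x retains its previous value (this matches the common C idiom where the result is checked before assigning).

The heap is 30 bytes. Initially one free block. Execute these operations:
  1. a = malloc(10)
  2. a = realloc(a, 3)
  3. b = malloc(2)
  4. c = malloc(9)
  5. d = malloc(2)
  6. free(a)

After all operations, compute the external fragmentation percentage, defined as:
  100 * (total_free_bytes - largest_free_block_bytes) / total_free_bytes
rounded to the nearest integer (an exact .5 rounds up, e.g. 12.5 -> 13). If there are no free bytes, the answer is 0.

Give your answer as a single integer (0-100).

Op 1: a = malloc(10) -> a = 0; heap: [0-9 ALLOC][10-29 FREE]
Op 2: a = realloc(a, 3) -> a = 0; heap: [0-2 ALLOC][3-29 FREE]
Op 3: b = malloc(2) -> b = 3; heap: [0-2 ALLOC][3-4 ALLOC][5-29 FREE]
Op 4: c = malloc(9) -> c = 5; heap: [0-2 ALLOC][3-4 ALLOC][5-13 ALLOC][14-29 FREE]
Op 5: d = malloc(2) -> d = 14; heap: [0-2 ALLOC][3-4 ALLOC][5-13 ALLOC][14-15 ALLOC][16-29 FREE]
Op 6: free(a) -> (freed a); heap: [0-2 FREE][3-4 ALLOC][5-13 ALLOC][14-15 ALLOC][16-29 FREE]
Free blocks: [3 14] total_free=17 largest=14 -> 100*(17-14)/17 = 300/17 ≈ 17.647 -> rounds to 18

Answer: 18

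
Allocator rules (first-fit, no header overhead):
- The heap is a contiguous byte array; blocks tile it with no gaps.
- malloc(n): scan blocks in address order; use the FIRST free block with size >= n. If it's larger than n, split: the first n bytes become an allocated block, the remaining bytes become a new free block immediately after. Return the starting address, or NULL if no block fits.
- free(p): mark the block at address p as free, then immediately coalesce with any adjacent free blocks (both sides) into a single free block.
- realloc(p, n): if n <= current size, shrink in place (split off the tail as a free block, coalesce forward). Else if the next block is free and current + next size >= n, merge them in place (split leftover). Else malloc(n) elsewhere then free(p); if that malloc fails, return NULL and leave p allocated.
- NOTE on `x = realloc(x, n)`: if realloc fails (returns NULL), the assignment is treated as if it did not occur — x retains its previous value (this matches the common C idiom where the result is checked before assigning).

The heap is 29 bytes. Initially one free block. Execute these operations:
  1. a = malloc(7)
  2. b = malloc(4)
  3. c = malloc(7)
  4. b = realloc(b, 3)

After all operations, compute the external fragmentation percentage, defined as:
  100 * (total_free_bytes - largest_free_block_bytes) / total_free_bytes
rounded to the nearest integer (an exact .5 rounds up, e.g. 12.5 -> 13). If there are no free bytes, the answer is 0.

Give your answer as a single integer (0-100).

Op 1: a = malloc(7) -> a = 0; heap: [0-6 ALLOC][7-28 FREE]
Op 2: b = malloc(4) -> b = 7; heap: [0-6 ALLOC][7-10 ALLOC][11-28 FREE]
Op 3: c = malloc(7) -> c = 11; heap: [0-6 ALLOC][7-10 ALLOC][11-17 ALLOC][18-28 FREE]
Op 4: b = realloc(b, 3) -> b = 7; heap: [0-6 ALLOC][7-9 ALLOC][10-10 FREE][11-17 ALLOC][18-28 FREE]
Free blocks: [1 11] total_free=12 largest=11 -> 100*(12-11)/12 = 100/12 ≈ 8.333 -> rounds to 8

Answer: 8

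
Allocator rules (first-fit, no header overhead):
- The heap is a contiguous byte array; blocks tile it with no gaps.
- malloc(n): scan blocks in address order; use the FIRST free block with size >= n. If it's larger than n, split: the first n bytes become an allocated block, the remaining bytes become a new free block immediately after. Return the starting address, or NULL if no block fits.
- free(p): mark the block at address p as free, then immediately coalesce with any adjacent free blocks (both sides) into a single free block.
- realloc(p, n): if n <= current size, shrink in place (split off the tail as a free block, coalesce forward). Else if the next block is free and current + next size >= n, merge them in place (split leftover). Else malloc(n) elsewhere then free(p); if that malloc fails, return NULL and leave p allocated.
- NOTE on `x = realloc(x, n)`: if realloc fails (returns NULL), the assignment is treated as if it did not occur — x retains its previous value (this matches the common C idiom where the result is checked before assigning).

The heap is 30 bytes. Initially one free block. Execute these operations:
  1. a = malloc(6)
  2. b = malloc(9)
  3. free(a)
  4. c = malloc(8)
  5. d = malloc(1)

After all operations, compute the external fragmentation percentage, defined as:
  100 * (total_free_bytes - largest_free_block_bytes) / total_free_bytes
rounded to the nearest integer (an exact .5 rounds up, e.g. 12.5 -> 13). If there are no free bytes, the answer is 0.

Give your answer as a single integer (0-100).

Answer: 42

Derivation:
Op 1: a = malloc(6) -> a = 0; heap: [0-5 ALLOC][6-29 FREE]
Op 2: b = malloc(9) -> b = 6; heap: [0-5 ALLOC][6-14 ALLOC][15-29 FREE]
Op 3: free(a) -> (freed a); heap: [0-5 FREE][6-14 ALLOC][15-29 FREE]
Op 4: c = malloc(8) -> c = 15; heap: [0-5 FREE][6-14 ALLOC][15-22 ALLOC][23-29 FREE]
Op 5: d = malloc(1) -> d = 0; heap: [0-0 ALLOC][1-5 FREE][6-14 ALLOC][15-22 ALLOC][23-29 FREE]
Free blocks: [5 7] total_free=12 largest=7 -> 100*(12-7)/12 = 500/12 ≈ 41.667 -> rounds to 42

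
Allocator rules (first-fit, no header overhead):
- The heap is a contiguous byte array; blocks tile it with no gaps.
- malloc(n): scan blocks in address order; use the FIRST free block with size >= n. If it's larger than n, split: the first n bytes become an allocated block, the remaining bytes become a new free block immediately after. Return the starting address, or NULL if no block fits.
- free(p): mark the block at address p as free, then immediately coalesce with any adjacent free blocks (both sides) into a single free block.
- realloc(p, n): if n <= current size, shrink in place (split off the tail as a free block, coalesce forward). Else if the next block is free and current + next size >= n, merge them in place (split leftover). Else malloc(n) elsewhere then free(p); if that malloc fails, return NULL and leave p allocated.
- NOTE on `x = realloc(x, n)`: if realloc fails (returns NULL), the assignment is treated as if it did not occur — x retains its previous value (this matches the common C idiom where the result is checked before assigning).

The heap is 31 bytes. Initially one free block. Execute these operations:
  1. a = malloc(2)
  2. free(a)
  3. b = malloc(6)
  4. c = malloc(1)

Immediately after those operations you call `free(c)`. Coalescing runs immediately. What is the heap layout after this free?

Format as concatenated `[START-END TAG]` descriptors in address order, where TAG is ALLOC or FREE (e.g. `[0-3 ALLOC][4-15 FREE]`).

Op 1: a = malloc(2) -> a = 0; heap: [0-1 ALLOC][2-30 FREE]
Op 2: free(a) -> (freed a); heap: [0-30 FREE]
Op 3: b = malloc(6) -> b = 0; heap: [0-5 ALLOC][6-30 FREE]
Op 4: c = malloc(1) -> c = 6; heap: [0-5 ALLOC][6-6 ALLOC][7-30 FREE]
free(c): c = 6 -> block [6-6 ALLOC]; mark free, coalesce with adjacent free neighbors -> [0-5 ALLOC][6-30 FREE]

Answer: [0-5 ALLOC][6-30 FREE]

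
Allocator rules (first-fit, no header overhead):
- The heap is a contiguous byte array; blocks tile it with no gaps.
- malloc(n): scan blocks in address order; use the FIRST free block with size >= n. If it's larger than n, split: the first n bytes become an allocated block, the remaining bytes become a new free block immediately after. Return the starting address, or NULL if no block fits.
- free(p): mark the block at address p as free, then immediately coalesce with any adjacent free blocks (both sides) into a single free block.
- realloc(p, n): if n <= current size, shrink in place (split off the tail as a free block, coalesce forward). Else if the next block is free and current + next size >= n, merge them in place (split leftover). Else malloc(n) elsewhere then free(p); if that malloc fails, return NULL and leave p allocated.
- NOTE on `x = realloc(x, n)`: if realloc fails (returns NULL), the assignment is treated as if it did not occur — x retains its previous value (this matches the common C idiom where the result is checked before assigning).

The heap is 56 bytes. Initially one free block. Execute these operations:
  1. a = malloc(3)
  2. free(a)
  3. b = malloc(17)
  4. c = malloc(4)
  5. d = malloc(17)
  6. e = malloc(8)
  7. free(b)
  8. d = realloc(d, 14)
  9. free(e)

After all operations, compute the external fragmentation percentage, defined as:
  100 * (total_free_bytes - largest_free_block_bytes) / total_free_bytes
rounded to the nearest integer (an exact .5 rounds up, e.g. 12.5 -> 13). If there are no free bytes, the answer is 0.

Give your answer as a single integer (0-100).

Answer: 45

Derivation:
Op 1: a = malloc(3) -> a = 0; heap: [0-2 ALLOC][3-55 FREE]
Op 2: free(a) -> (freed a); heap: [0-55 FREE]
Op 3: b = malloc(17) -> b = 0; heap: [0-16 ALLOC][17-55 FREE]
Op 4: c = malloc(4) -> c = 17; heap: [0-16 ALLOC][17-20 ALLOC][21-55 FREE]
Op 5: d = malloc(17) -> d = 21; heap: [0-16 ALLOC][17-20 ALLOC][21-37 ALLOC][38-55 FREE]
Op 6: e = malloc(8) -> e = 38; heap: [0-16 ALLOC][17-20 ALLOC][21-37 ALLOC][38-45 ALLOC][46-55 FREE]
Op 7: free(b) -> (freed b); heap: [0-16 FREE][17-20 ALLOC][21-37 ALLOC][38-45 ALLOC][46-55 FREE]
Op 8: d = realloc(d, 14) -> d = 21; heap: [0-16 FREE][17-20 ALLOC][21-34 ALLOC][35-37 FREE][38-45 ALLOC][46-55 FREE]
Op 9: free(e) -> (freed e); heap: [0-16 FREE][17-20 ALLOC][21-34 ALLOC][35-55 FREE]
Free blocks: [17 21] total_free=38 largest=21 -> 100*(38-21)/38 = 1700/38 ≈ 44.737 -> rounds to 45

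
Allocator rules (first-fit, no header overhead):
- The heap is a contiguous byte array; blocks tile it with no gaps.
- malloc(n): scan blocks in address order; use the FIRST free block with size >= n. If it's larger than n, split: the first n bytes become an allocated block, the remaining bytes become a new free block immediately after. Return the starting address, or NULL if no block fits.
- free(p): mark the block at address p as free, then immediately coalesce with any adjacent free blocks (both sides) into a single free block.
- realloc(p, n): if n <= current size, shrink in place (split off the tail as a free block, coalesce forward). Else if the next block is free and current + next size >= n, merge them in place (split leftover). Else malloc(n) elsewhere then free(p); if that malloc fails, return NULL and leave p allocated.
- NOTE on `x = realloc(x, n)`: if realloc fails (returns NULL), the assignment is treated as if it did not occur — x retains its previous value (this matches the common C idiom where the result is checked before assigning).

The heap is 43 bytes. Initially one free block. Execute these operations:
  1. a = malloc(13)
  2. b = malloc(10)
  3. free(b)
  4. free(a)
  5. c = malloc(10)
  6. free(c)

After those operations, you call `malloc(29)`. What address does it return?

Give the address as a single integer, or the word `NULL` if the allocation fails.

Op 1: a = malloc(13) -> a = 0; heap: [0-12 ALLOC][13-42 FREE]
Op 2: b = malloc(10) -> b = 13; heap: [0-12 ALLOC][13-22 ALLOC][23-42 FREE]
Op 3: free(b) -> (freed b); heap: [0-12 ALLOC][13-42 FREE]
Op 4: free(a) -> (freed a); heap: [0-42 FREE]
Op 5: c = malloc(10) -> c = 0; heap: [0-9 ALLOC][10-42 FREE]
Op 6: free(c) -> (freed c); heap: [0-42 FREE]
malloc(29): first-fit scan over [0-42 FREE] -> 0

Answer: 0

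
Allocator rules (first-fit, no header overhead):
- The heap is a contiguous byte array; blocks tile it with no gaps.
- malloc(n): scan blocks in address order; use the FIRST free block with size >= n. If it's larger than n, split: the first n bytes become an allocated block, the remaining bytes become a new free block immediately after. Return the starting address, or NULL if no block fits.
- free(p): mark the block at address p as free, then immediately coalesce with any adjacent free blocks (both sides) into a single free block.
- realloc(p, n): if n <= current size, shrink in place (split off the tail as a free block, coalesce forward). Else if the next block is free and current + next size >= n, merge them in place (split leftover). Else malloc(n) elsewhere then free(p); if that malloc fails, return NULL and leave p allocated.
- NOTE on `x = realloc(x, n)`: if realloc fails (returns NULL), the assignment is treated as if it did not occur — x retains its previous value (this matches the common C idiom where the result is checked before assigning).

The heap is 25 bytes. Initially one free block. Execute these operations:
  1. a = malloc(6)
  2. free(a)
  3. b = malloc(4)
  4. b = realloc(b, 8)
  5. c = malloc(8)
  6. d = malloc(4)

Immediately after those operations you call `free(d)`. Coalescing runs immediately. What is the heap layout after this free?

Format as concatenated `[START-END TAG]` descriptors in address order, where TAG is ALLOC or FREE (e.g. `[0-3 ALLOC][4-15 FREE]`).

Answer: [0-7 ALLOC][8-15 ALLOC][16-24 FREE]

Derivation:
Op 1: a = malloc(6) -> a = 0; heap: [0-5 ALLOC][6-24 FREE]
Op 2: free(a) -> (freed a); heap: [0-24 FREE]
Op 3: b = malloc(4) -> b = 0; heap: [0-3 ALLOC][4-24 FREE]
Op 4: b = realloc(b, 8) -> b = 0; heap: [0-7 ALLOC][8-24 FREE]
Op 5: c = malloc(8) -> c = 8; heap: [0-7 ALLOC][8-15 ALLOC][16-24 FREE]
Op 6: d = malloc(4) -> d = 16; heap: [0-7 ALLOC][8-15 ALLOC][16-19 ALLOC][20-24 FREE]
free(d): d = 16 -> block [16-19 ALLOC]; mark free, coalesce with adjacent free neighbors -> [0-7 ALLOC][8-15 ALLOC][16-24 FREE]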